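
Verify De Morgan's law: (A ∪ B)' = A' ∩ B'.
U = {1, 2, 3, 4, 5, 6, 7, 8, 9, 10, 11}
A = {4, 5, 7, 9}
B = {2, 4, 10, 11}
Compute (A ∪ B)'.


U = {1, 2, 3, 4, 5, 6, 7, 8, 9, 10, 11}
A = {4, 5, 7, 9}, B = {2, 4, 10, 11}
A ∪ B = {2, 4, 5, 7, 9, 10, 11}
(A ∪ B)' = U \ (A ∪ B) = {1, 3, 6, 8}
Verification via A' ∩ B': A' = {1, 2, 3, 6, 8, 10, 11}, B' = {1, 3, 5, 6, 7, 8, 9}
A' ∩ B' = {1, 3, 6, 8} ✓

{1, 3, 6, 8}


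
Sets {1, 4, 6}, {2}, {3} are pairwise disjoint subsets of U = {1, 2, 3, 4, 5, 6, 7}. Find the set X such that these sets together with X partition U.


U = {1, 2, 3, 4, 5, 6, 7}
Shown blocks: {1, 4, 6}, {2}, {3}
A partition's blocks are pairwise disjoint and cover U, so the missing block = U \ (union of shown blocks).
Union of shown blocks: {1, 2, 3, 4, 6}
Missing block = U \ (union) = {5, 7}

{5, 7}


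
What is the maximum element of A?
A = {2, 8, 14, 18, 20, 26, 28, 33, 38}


Set A = {2, 8, 14, 18, 20, 26, 28, 33, 38}
Elements in ascending order: 2, 8, 14, 18, 20, 26, 28, 33, 38
The largest element is 38.

38


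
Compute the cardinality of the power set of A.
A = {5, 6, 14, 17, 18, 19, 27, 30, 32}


Set A = {5, 6, 14, 17, 18, 19, 27, 30, 32}
|A| = 9
The power set P(A) contains all subsets of A.
|P(A)| = 2^|A| = 2^9 = 512

512


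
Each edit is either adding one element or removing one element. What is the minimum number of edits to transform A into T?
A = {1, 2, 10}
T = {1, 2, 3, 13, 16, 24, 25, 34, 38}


Set A = {1, 2, 10}
Set T = {1, 2, 3, 13, 16, 24, 25, 34, 38}
Elements to remove from A (in A, not in T): {10} → 1 removals
Elements to add to A (in T, not in A): {3, 13, 16, 24, 25, 34, 38} → 7 additions
Total edits = 1 + 7 = 8

8


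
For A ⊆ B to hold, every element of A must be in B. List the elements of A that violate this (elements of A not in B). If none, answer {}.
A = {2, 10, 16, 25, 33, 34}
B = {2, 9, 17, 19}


Set A = {2, 10, 16, 25, 33, 34}
Set B = {2, 9, 17, 19}
Check each element of A against B:
2 ∈ B, 10 ∉ B (include), 16 ∉ B (include), 25 ∉ B (include), 33 ∉ B (include), 34 ∉ B (include)
Elements of A not in B: {10, 16, 25, 33, 34}

{10, 16, 25, 33, 34}


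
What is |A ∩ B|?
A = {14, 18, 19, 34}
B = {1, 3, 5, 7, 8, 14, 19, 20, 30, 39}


Set A = {14, 18, 19, 34}
Set B = {1, 3, 5, 7, 8, 14, 19, 20, 30, 39}
A ∩ B = {14, 19}
|A ∩ B| = 2

2


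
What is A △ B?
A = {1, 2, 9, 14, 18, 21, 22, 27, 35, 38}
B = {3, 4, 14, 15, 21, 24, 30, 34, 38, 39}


Set A = {1, 2, 9, 14, 18, 21, 22, 27, 35, 38}
Set B = {3, 4, 14, 15, 21, 24, 30, 34, 38, 39}
A △ B = (A \ B) ∪ (B \ A)
Elements in A but not B: {1, 2, 9, 18, 22, 27, 35}
Elements in B but not A: {3, 4, 15, 24, 30, 34, 39}
A △ B = {1, 2, 3, 4, 9, 15, 18, 22, 24, 27, 30, 34, 35, 39}

{1, 2, 3, 4, 9, 15, 18, 22, 24, 27, 30, 34, 35, 39}


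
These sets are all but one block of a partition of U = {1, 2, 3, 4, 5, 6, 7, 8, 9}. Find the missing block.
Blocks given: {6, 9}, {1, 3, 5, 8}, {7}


U = {1, 2, 3, 4, 5, 6, 7, 8, 9}
Shown blocks: {6, 9}, {1, 3, 5, 8}, {7}
A partition's blocks are pairwise disjoint and cover U, so the missing block = U \ (union of shown blocks).
Union of shown blocks: {1, 3, 5, 6, 7, 8, 9}
Missing block = U \ (union) = {2, 4}

{2, 4}


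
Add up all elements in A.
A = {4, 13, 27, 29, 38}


Set A = {4, 13, 27, 29, 38}
Sum = 4 + 13 + 27 + 29 + 38 = 111

111


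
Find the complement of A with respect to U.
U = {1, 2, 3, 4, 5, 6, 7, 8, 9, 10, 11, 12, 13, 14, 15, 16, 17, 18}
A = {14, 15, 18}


Universal set U = {1, 2, 3, 4, 5, 6, 7, 8, 9, 10, 11, 12, 13, 14, 15, 16, 17, 18}
Set A = {14, 15, 18}
A' = U \ A = elements in U but not in A
Checking each element of U:
1 (not in A, include), 2 (not in A, include), 3 (not in A, include), 4 (not in A, include), 5 (not in A, include), 6 (not in A, include), 7 (not in A, include), 8 (not in A, include), 9 (not in A, include), 10 (not in A, include), 11 (not in A, include), 12 (not in A, include), 13 (not in A, include), 14 (in A, exclude), 15 (in A, exclude), 16 (not in A, include), 17 (not in A, include), 18 (in A, exclude)
A' = {1, 2, 3, 4, 5, 6, 7, 8, 9, 10, 11, 12, 13, 16, 17}

{1, 2, 3, 4, 5, 6, 7, 8, 9, 10, 11, 12, 13, 16, 17}


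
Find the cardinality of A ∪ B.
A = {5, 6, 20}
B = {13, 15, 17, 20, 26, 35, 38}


Set A = {5, 6, 20}, |A| = 3
Set B = {13, 15, 17, 20, 26, 35, 38}, |B| = 7
A ∩ B = {20}, |A ∩ B| = 1
|A ∪ B| = |A| + |B| - |A ∩ B| = 3 + 7 - 1 = 9

9


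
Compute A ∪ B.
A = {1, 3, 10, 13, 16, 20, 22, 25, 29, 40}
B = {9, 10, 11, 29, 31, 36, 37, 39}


Set A = {1, 3, 10, 13, 16, 20, 22, 25, 29, 40}
Set B = {9, 10, 11, 29, 31, 36, 37, 39}
A ∪ B includes all elements in either set.
Elements from A: {1, 3, 10, 13, 16, 20, 22, 25, 29, 40}
Elements from B not already included: {9, 11, 31, 36, 37, 39}
A ∪ B = {1, 3, 9, 10, 11, 13, 16, 20, 22, 25, 29, 31, 36, 37, 39, 40}

{1, 3, 9, 10, 11, 13, 16, 20, 22, 25, 29, 31, 36, 37, 39, 40}


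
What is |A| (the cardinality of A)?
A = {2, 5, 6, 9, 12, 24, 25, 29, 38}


Set A = {2, 5, 6, 9, 12, 24, 25, 29, 38}
Listing elements: 2, 5, 6, 9, 12, 24, 25, 29, 38
Counting: 9 elements
|A| = 9

9


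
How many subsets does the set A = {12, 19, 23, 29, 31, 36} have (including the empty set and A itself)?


Set A = {12, 19, 23, 29, 31, 36}
|A| = 6
The power set P(A) contains all subsets of A.
|P(A)| = 2^|A| = 2^6 = 64

64


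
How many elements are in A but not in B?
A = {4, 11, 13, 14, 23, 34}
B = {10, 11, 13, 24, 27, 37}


Set A = {4, 11, 13, 14, 23, 34}
Set B = {10, 11, 13, 24, 27, 37}
A \ B = {4, 14, 23, 34}
|A \ B| = 4

4


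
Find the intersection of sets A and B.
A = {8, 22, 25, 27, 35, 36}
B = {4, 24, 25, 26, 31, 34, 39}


Set A = {8, 22, 25, 27, 35, 36}
Set B = {4, 24, 25, 26, 31, 34, 39}
A ∩ B includes only elements in both sets.
Check each element of A against B:
8 ✗, 22 ✗, 25 ✓, 27 ✗, 35 ✗, 36 ✗
A ∩ B = {25}

{25}


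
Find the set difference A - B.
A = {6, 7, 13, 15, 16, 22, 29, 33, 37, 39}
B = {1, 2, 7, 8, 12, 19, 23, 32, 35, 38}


Set A = {6, 7, 13, 15, 16, 22, 29, 33, 37, 39}
Set B = {1, 2, 7, 8, 12, 19, 23, 32, 35, 38}
A \ B includes elements in A that are not in B.
Check each element of A:
6 (not in B, keep), 7 (in B, remove), 13 (not in B, keep), 15 (not in B, keep), 16 (not in B, keep), 22 (not in B, keep), 29 (not in B, keep), 33 (not in B, keep), 37 (not in B, keep), 39 (not in B, keep)
A \ B = {6, 13, 15, 16, 22, 29, 33, 37, 39}

{6, 13, 15, 16, 22, 29, 33, 37, 39}


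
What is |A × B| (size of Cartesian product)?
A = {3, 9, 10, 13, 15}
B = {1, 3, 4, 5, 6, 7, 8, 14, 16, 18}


Set A = {3, 9, 10, 13, 15} has 5 elements.
Set B = {1, 3, 4, 5, 6, 7, 8, 14, 16, 18} has 10 elements.
|A × B| = |A| × |B| = 5 × 10 = 50

50


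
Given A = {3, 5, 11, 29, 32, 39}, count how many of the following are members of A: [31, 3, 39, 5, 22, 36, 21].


Set A = {3, 5, 11, 29, 32, 39}
Candidates: [31, 3, 39, 5, 22, 36, 21]
Check each candidate:
31 ∉ A, 3 ∈ A, 39 ∈ A, 5 ∈ A, 22 ∉ A, 36 ∉ A, 21 ∉ A
Count of candidates in A: 3

3


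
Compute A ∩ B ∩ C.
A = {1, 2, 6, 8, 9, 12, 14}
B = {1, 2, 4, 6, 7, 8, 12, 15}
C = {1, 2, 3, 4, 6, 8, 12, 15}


Set A = {1, 2, 6, 8, 9, 12, 14}
Set B = {1, 2, 4, 6, 7, 8, 12, 15}
Set C = {1, 2, 3, 4, 6, 8, 12, 15}
First, A ∩ B = {1, 2, 6, 8, 12}
Then, (A ∩ B) ∩ C = {1, 2, 6, 8, 12}

{1, 2, 6, 8, 12}


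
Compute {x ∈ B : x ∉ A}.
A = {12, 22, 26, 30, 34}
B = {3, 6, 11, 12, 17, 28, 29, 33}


Set A = {12, 22, 26, 30, 34}
Set B = {3, 6, 11, 12, 17, 28, 29, 33}
Check each element of B against A:
3 ∉ A (include), 6 ∉ A (include), 11 ∉ A (include), 12 ∈ A, 17 ∉ A (include), 28 ∉ A (include), 29 ∉ A (include), 33 ∉ A (include)
Elements of B not in A: {3, 6, 11, 17, 28, 29, 33}

{3, 6, 11, 17, 28, 29, 33}


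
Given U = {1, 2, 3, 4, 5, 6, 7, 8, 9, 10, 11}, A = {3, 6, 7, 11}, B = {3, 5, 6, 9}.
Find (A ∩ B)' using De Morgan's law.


U = {1, 2, 3, 4, 5, 6, 7, 8, 9, 10, 11}
A = {3, 6, 7, 11}, B = {3, 5, 6, 9}
A ∩ B = {3, 6}
(A ∩ B)' = U \ (A ∩ B) = {1, 2, 4, 5, 7, 8, 9, 10, 11}
Verification via A' ∪ B': A' = {1, 2, 4, 5, 8, 9, 10}, B' = {1, 2, 4, 7, 8, 10, 11}
A' ∪ B' = {1, 2, 4, 5, 7, 8, 9, 10, 11} ✓

{1, 2, 4, 5, 7, 8, 9, 10, 11}


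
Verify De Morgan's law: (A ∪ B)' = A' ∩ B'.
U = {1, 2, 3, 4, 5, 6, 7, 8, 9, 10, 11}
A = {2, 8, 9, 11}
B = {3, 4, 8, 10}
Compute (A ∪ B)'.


U = {1, 2, 3, 4, 5, 6, 7, 8, 9, 10, 11}
A = {2, 8, 9, 11}, B = {3, 4, 8, 10}
A ∪ B = {2, 3, 4, 8, 9, 10, 11}
(A ∪ B)' = U \ (A ∪ B) = {1, 5, 6, 7}
Verification via A' ∩ B': A' = {1, 3, 4, 5, 6, 7, 10}, B' = {1, 2, 5, 6, 7, 9, 11}
A' ∩ B' = {1, 5, 6, 7} ✓

{1, 5, 6, 7}


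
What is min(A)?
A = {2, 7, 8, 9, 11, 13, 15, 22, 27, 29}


Set A = {2, 7, 8, 9, 11, 13, 15, 22, 27, 29}
Elements in ascending order: 2, 7, 8, 9, 11, 13, 15, 22, 27, 29
The smallest element is 2.

2


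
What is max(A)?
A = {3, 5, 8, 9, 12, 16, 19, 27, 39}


Set A = {3, 5, 8, 9, 12, 16, 19, 27, 39}
Elements in ascending order: 3, 5, 8, 9, 12, 16, 19, 27, 39
The largest element is 39.

39


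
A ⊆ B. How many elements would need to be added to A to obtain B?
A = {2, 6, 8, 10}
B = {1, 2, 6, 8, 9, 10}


Set A = {2, 6, 8, 10}, |A| = 4
Set B = {1, 2, 6, 8, 9, 10}, |B| = 6
Since A ⊆ B: B \ A = {1, 9}
|B| - |A| = 6 - 4 = 2

2


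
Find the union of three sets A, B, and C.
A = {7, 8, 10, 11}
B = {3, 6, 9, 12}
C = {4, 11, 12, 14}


Set A = {7, 8, 10, 11}
Set B = {3, 6, 9, 12}
Set C = {4, 11, 12, 14}
First, A ∪ B = {3, 6, 7, 8, 9, 10, 11, 12}
Then, (A ∪ B) ∪ C = {3, 4, 6, 7, 8, 9, 10, 11, 12, 14}

{3, 4, 6, 7, 8, 9, 10, 11, 12, 14}


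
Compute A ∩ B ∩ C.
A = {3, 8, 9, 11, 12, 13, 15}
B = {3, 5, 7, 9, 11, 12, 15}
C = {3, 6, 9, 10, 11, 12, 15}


Set A = {3, 8, 9, 11, 12, 13, 15}
Set B = {3, 5, 7, 9, 11, 12, 15}
Set C = {3, 6, 9, 10, 11, 12, 15}
First, A ∩ B = {3, 9, 11, 12, 15}
Then, (A ∩ B) ∩ C = {3, 9, 11, 12, 15}

{3, 9, 11, 12, 15}


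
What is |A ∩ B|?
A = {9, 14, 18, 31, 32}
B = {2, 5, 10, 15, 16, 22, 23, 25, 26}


Set A = {9, 14, 18, 31, 32}
Set B = {2, 5, 10, 15, 16, 22, 23, 25, 26}
A ∩ B = {}
|A ∩ B| = 0

0


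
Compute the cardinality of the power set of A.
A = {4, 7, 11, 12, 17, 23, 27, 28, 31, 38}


Set A = {4, 7, 11, 12, 17, 23, 27, 28, 31, 38}
|A| = 10
The power set P(A) contains all subsets of A.
|P(A)| = 2^|A| = 2^10 = 1024

1024


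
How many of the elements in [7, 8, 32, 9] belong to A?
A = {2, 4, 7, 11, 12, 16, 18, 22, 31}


Set A = {2, 4, 7, 11, 12, 16, 18, 22, 31}
Candidates: [7, 8, 32, 9]
Check each candidate:
7 ∈ A, 8 ∉ A, 32 ∉ A, 9 ∉ A
Count of candidates in A: 1

1


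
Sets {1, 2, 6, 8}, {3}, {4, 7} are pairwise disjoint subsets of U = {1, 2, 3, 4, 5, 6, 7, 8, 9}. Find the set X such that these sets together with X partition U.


U = {1, 2, 3, 4, 5, 6, 7, 8, 9}
Shown blocks: {1, 2, 6, 8}, {3}, {4, 7}
A partition's blocks are pairwise disjoint and cover U, so the missing block = U \ (union of shown blocks).
Union of shown blocks: {1, 2, 3, 4, 6, 7, 8}
Missing block = U \ (union) = {5, 9}

{5, 9}


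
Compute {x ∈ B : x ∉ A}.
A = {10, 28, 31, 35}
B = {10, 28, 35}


Set A = {10, 28, 31, 35}
Set B = {10, 28, 35}
Check each element of B against A:
10 ∈ A, 28 ∈ A, 35 ∈ A
Elements of B not in A: {}

{}


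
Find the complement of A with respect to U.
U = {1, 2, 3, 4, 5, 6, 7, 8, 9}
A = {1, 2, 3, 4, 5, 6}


Universal set U = {1, 2, 3, 4, 5, 6, 7, 8, 9}
Set A = {1, 2, 3, 4, 5, 6}
A' = U \ A = elements in U but not in A
Checking each element of U:
1 (in A, exclude), 2 (in A, exclude), 3 (in A, exclude), 4 (in A, exclude), 5 (in A, exclude), 6 (in A, exclude), 7 (not in A, include), 8 (not in A, include), 9 (not in A, include)
A' = {7, 8, 9}

{7, 8, 9}


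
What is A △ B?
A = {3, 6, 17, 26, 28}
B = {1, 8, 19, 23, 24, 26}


Set A = {3, 6, 17, 26, 28}
Set B = {1, 8, 19, 23, 24, 26}
A △ B = (A \ B) ∪ (B \ A)
Elements in A but not B: {3, 6, 17, 28}
Elements in B but not A: {1, 8, 19, 23, 24}
A △ B = {1, 3, 6, 8, 17, 19, 23, 24, 28}

{1, 3, 6, 8, 17, 19, 23, 24, 28}


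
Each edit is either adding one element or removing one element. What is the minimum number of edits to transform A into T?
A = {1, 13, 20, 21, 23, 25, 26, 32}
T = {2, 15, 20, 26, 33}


Set A = {1, 13, 20, 21, 23, 25, 26, 32}
Set T = {2, 15, 20, 26, 33}
Elements to remove from A (in A, not in T): {1, 13, 21, 23, 25, 32} → 6 removals
Elements to add to A (in T, not in A): {2, 15, 33} → 3 additions
Total edits = 6 + 3 = 9

9


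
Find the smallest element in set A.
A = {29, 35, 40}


Set A = {29, 35, 40}
Elements in ascending order: 29, 35, 40
The smallest element is 29.

29


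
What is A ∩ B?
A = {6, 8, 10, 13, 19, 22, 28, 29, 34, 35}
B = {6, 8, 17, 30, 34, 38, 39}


Set A = {6, 8, 10, 13, 19, 22, 28, 29, 34, 35}
Set B = {6, 8, 17, 30, 34, 38, 39}
A ∩ B includes only elements in both sets.
Check each element of A against B:
6 ✓, 8 ✓, 10 ✗, 13 ✗, 19 ✗, 22 ✗, 28 ✗, 29 ✗, 34 ✓, 35 ✗
A ∩ B = {6, 8, 34}

{6, 8, 34}


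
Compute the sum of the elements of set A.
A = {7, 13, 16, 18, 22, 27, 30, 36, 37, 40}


Set A = {7, 13, 16, 18, 22, 27, 30, 36, 37, 40}
Sum = 7 + 13 + 16 + 18 + 22 + 27 + 30 + 36 + 37 + 40 = 246

246


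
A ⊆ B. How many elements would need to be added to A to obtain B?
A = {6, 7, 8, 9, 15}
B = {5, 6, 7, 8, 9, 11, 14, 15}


Set A = {6, 7, 8, 9, 15}, |A| = 5
Set B = {5, 6, 7, 8, 9, 11, 14, 15}, |B| = 8
Since A ⊆ B: B \ A = {5, 11, 14}
|B| - |A| = 8 - 5 = 3

3


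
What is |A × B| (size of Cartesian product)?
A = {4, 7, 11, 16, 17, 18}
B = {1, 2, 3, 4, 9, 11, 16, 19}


Set A = {4, 7, 11, 16, 17, 18} has 6 elements.
Set B = {1, 2, 3, 4, 9, 11, 16, 19} has 8 elements.
|A × B| = |A| × |B| = 6 × 8 = 48

48


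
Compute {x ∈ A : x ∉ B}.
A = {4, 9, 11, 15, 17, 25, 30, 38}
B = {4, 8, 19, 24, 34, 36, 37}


Set A = {4, 9, 11, 15, 17, 25, 30, 38}
Set B = {4, 8, 19, 24, 34, 36, 37}
Check each element of A against B:
4 ∈ B, 9 ∉ B (include), 11 ∉ B (include), 15 ∉ B (include), 17 ∉ B (include), 25 ∉ B (include), 30 ∉ B (include), 38 ∉ B (include)
Elements of A not in B: {9, 11, 15, 17, 25, 30, 38}

{9, 11, 15, 17, 25, 30, 38}


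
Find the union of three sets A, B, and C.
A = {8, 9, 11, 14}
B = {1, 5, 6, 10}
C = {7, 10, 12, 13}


Set A = {8, 9, 11, 14}
Set B = {1, 5, 6, 10}
Set C = {7, 10, 12, 13}
First, A ∪ B = {1, 5, 6, 8, 9, 10, 11, 14}
Then, (A ∪ B) ∪ C = {1, 5, 6, 7, 8, 9, 10, 11, 12, 13, 14}

{1, 5, 6, 7, 8, 9, 10, 11, 12, 13, 14}


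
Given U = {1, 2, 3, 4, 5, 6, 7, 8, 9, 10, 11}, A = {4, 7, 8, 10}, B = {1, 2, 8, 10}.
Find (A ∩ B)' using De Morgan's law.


U = {1, 2, 3, 4, 5, 6, 7, 8, 9, 10, 11}
A = {4, 7, 8, 10}, B = {1, 2, 8, 10}
A ∩ B = {8, 10}
(A ∩ B)' = U \ (A ∩ B) = {1, 2, 3, 4, 5, 6, 7, 9, 11}
Verification via A' ∪ B': A' = {1, 2, 3, 5, 6, 9, 11}, B' = {3, 4, 5, 6, 7, 9, 11}
A' ∪ B' = {1, 2, 3, 4, 5, 6, 7, 9, 11} ✓

{1, 2, 3, 4, 5, 6, 7, 9, 11}


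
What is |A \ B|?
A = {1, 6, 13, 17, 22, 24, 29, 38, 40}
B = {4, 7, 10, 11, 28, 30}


Set A = {1, 6, 13, 17, 22, 24, 29, 38, 40}
Set B = {4, 7, 10, 11, 28, 30}
A \ B = {1, 6, 13, 17, 22, 24, 29, 38, 40}
|A \ B| = 9

9


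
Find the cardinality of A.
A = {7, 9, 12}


Set A = {7, 9, 12}
Listing elements: 7, 9, 12
Counting: 3 elements
|A| = 3

3


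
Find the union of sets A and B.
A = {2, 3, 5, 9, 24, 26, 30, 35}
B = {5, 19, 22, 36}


Set A = {2, 3, 5, 9, 24, 26, 30, 35}
Set B = {5, 19, 22, 36}
A ∪ B includes all elements in either set.
Elements from A: {2, 3, 5, 9, 24, 26, 30, 35}
Elements from B not already included: {19, 22, 36}
A ∪ B = {2, 3, 5, 9, 19, 22, 24, 26, 30, 35, 36}

{2, 3, 5, 9, 19, 22, 24, 26, 30, 35, 36}


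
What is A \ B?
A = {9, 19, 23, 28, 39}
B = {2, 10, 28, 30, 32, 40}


Set A = {9, 19, 23, 28, 39}
Set B = {2, 10, 28, 30, 32, 40}
A \ B includes elements in A that are not in B.
Check each element of A:
9 (not in B, keep), 19 (not in B, keep), 23 (not in B, keep), 28 (in B, remove), 39 (not in B, keep)
A \ B = {9, 19, 23, 39}

{9, 19, 23, 39}


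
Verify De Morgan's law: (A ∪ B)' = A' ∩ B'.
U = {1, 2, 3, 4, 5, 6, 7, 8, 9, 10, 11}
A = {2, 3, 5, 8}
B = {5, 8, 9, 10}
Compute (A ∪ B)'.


U = {1, 2, 3, 4, 5, 6, 7, 8, 9, 10, 11}
A = {2, 3, 5, 8}, B = {5, 8, 9, 10}
A ∪ B = {2, 3, 5, 8, 9, 10}
(A ∪ B)' = U \ (A ∪ B) = {1, 4, 6, 7, 11}
Verification via A' ∩ B': A' = {1, 4, 6, 7, 9, 10, 11}, B' = {1, 2, 3, 4, 6, 7, 11}
A' ∩ B' = {1, 4, 6, 7, 11} ✓

{1, 4, 6, 7, 11}


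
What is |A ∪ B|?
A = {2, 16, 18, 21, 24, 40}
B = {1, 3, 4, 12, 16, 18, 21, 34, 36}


Set A = {2, 16, 18, 21, 24, 40}, |A| = 6
Set B = {1, 3, 4, 12, 16, 18, 21, 34, 36}, |B| = 9
A ∩ B = {16, 18, 21}, |A ∩ B| = 3
|A ∪ B| = |A| + |B| - |A ∩ B| = 6 + 9 - 3 = 12

12


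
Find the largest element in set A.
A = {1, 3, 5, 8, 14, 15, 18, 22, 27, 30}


Set A = {1, 3, 5, 8, 14, 15, 18, 22, 27, 30}
Elements in ascending order: 1, 3, 5, 8, 14, 15, 18, 22, 27, 30
The largest element is 30.

30


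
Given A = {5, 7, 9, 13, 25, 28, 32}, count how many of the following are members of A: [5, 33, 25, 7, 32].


Set A = {5, 7, 9, 13, 25, 28, 32}
Candidates: [5, 33, 25, 7, 32]
Check each candidate:
5 ∈ A, 33 ∉ A, 25 ∈ A, 7 ∈ A, 32 ∈ A
Count of candidates in A: 4

4


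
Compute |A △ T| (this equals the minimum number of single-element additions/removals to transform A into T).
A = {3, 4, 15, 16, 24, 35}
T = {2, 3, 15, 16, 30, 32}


Set A = {3, 4, 15, 16, 24, 35}
Set T = {2, 3, 15, 16, 30, 32}
Elements to remove from A (in A, not in T): {4, 24, 35} → 3 removals
Elements to add to A (in T, not in A): {2, 30, 32} → 3 additions
Total edits = 3 + 3 = 6

6


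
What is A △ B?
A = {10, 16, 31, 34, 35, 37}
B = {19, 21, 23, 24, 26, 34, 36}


Set A = {10, 16, 31, 34, 35, 37}
Set B = {19, 21, 23, 24, 26, 34, 36}
A △ B = (A \ B) ∪ (B \ A)
Elements in A but not B: {10, 16, 31, 35, 37}
Elements in B but not A: {19, 21, 23, 24, 26, 36}
A △ B = {10, 16, 19, 21, 23, 24, 26, 31, 35, 36, 37}

{10, 16, 19, 21, 23, 24, 26, 31, 35, 36, 37}


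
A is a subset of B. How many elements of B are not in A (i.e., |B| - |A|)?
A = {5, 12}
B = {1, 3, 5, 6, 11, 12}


Set A = {5, 12}, |A| = 2
Set B = {1, 3, 5, 6, 11, 12}, |B| = 6
Since A ⊆ B: B \ A = {1, 3, 6, 11}
|B| - |A| = 6 - 2 = 4

4


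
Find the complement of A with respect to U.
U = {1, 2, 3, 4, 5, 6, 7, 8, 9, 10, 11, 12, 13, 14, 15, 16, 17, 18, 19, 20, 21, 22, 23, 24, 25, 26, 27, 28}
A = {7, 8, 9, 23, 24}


Universal set U = {1, 2, 3, 4, 5, 6, 7, 8, 9, 10, 11, 12, 13, 14, 15, 16, 17, 18, 19, 20, 21, 22, 23, 24, 25, 26, 27, 28}
Set A = {7, 8, 9, 23, 24}
A' = U \ A = elements in U but not in A
Checking each element of U:
1 (not in A, include), 2 (not in A, include), 3 (not in A, include), 4 (not in A, include), 5 (not in A, include), 6 (not in A, include), 7 (in A, exclude), 8 (in A, exclude), 9 (in A, exclude), 10 (not in A, include), 11 (not in A, include), 12 (not in A, include), 13 (not in A, include), 14 (not in A, include), 15 (not in A, include), 16 (not in A, include), 17 (not in A, include), 18 (not in A, include), 19 (not in A, include), 20 (not in A, include), 21 (not in A, include), 22 (not in A, include), 23 (in A, exclude), 24 (in A, exclude), 25 (not in A, include), 26 (not in A, include), 27 (not in A, include), 28 (not in A, include)
A' = {1, 2, 3, 4, 5, 6, 10, 11, 12, 13, 14, 15, 16, 17, 18, 19, 20, 21, 22, 25, 26, 27, 28}

{1, 2, 3, 4, 5, 6, 10, 11, 12, 13, 14, 15, 16, 17, 18, 19, 20, 21, 22, 25, 26, 27, 28}


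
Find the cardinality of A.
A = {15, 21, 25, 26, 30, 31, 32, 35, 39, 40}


Set A = {15, 21, 25, 26, 30, 31, 32, 35, 39, 40}
Listing elements: 15, 21, 25, 26, 30, 31, 32, 35, 39, 40
Counting: 10 elements
|A| = 10

10


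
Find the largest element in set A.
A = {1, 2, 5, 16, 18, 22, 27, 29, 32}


Set A = {1, 2, 5, 16, 18, 22, 27, 29, 32}
Elements in ascending order: 1, 2, 5, 16, 18, 22, 27, 29, 32
The largest element is 32.

32


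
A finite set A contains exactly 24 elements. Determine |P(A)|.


The set has 24 elements.
The power set contains all possible subsets.
|P(A)| = 2^|A| = 2^24 = 16777216

16777216


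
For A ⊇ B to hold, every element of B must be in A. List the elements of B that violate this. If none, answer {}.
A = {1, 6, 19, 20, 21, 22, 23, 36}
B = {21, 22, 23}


Set A = {1, 6, 19, 20, 21, 22, 23, 36}
Set B = {21, 22, 23}
Check each element of B against A:
21 ∈ A, 22 ∈ A, 23 ∈ A
Elements of B not in A: {}

{}


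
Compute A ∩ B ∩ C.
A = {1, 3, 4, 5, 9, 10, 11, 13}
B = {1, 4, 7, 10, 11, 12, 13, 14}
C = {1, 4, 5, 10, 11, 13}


Set A = {1, 3, 4, 5, 9, 10, 11, 13}
Set B = {1, 4, 7, 10, 11, 12, 13, 14}
Set C = {1, 4, 5, 10, 11, 13}
First, A ∩ B = {1, 4, 10, 11, 13}
Then, (A ∩ B) ∩ C = {1, 4, 10, 11, 13}

{1, 4, 10, 11, 13}


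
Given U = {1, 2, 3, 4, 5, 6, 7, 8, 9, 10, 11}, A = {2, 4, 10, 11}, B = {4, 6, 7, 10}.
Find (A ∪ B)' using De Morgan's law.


U = {1, 2, 3, 4, 5, 6, 7, 8, 9, 10, 11}
A = {2, 4, 10, 11}, B = {4, 6, 7, 10}
A ∪ B = {2, 4, 6, 7, 10, 11}
(A ∪ B)' = U \ (A ∪ B) = {1, 3, 5, 8, 9}
Verification via A' ∩ B': A' = {1, 3, 5, 6, 7, 8, 9}, B' = {1, 2, 3, 5, 8, 9, 11}
A' ∩ B' = {1, 3, 5, 8, 9} ✓

{1, 3, 5, 8, 9}


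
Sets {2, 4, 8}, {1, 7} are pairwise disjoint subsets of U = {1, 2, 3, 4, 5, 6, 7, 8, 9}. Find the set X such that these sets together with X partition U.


U = {1, 2, 3, 4, 5, 6, 7, 8, 9}
Shown blocks: {2, 4, 8}, {1, 7}
A partition's blocks are pairwise disjoint and cover U, so the missing block = U \ (union of shown blocks).
Union of shown blocks: {1, 2, 4, 7, 8}
Missing block = U \ (union) = {3, 5, 6, 9}

{3, 5, 6, 9}


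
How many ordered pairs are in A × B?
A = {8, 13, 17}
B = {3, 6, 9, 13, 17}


Set A = {8, 13, 17} has 3 elements.
Set B = {3, 6, 9, 13, 17} has 5 elements.
|A × B| = |A| × |B| = 3 × 5 = 15

15


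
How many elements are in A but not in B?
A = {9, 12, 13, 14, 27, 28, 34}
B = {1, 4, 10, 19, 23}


Set A = {9, 12, 13, 14, 27, 28, 34}
Set B = {1, 4, 10, 19, 23}
A \ B = {9, 12, 13, 14, 27, 28, 34}
|A \ B| = 7

7


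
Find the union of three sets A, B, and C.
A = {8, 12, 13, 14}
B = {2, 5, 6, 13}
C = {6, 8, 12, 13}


Set A = {8, 12, 13, 14}
Set B = {2, 5, 6, 13}
Set C = {6, 8, 12, 13}
First, A ∪ B = {2, 5, 6, 8, 12, 13, 14}
Then, (A ∪ B) ∪ C = {2, 5, 6, 8, 12, 13, 14}

{2, 5, 6, 8, 12, 13, 14}


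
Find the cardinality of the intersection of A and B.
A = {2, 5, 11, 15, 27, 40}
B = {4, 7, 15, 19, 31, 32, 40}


Set A = {2, 5, 11, 15, 27, 40}
Set B = {4, 7, 15, 19, 31, 32, 40}
A ∩ B = {15, 40}
|A ∩ B| = 2

2


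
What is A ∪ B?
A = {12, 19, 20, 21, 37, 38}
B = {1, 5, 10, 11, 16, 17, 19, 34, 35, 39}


Set A = {12, 19, 20, 21, 37, 38}
Set B = {1, 5, 10, 11, 16, 17, 19, 34, 35, 39}
A ∪ B includes all elements in either set.
Elements from A: {12, 19, 20, 21, 37, 38}
Elements from B not already included: {1, 5, 10, 11, 16, 17, 34, 35, 39}
A ∪ B = {1, 5, 10, 11, 12, 16, 17, 19, 20, 21, 34, 35, 37, 38, 39}

{1, 5, 10, 11, 12, 16, 17, 19, 20, 21, 34, 35, 37, 38, 39}


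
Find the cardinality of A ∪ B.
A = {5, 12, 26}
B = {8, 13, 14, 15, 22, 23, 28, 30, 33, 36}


Set A = {5, 12, 26}, |A| = 3
Set B = {8, 13, 14, 15, 22, 23, 28, 30, 33, 36}, |B| = 10
A ∩ B = {}, |A ∩ B| = 0
|A ∪ B| = |A| + |B| - |A ∩ B| = 3 + 10 - 0 = 13

13


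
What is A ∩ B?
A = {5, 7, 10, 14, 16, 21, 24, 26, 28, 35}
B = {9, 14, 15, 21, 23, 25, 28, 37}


Set A = {5, 7, 10, 14, 16, 21, 24, 26, 28, 35}
Set B = {9, 14, 15, 21, 23, 25, 28, 37}
A ∩ B includes only elements in both sets.
Check each element of A against B:
5 ✗, 7 ✗, 10 ✗, 14 ✓, 16 ✗, 21 ✓, 24 ✗, 26 ✗, 28 ✓, 35 ✗
A ∩ B = {14, 21, 28}

{14, 21, 28}


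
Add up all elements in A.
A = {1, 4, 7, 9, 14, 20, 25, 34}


Set A = {1, 4, 7, 9, 14, 20, 25, 34}
Sum = 1 + 4 + 7 + 9 + 14 + 20 + 25 + 34 = 114

114


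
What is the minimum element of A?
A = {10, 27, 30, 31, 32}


Set A = {10, 27, 30, 31, 32}
Elements in ascending order: 10, 27, 30, 31, 32
The smallest element is 10.

10


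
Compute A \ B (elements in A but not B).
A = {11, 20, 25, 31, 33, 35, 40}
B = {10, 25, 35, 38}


Set A = {11, 20, 25, 31, 33, 35, 40}
Set B = {10, 25, 35, 38}
A \ B includes elements in A that are not in B.
Check each element of A:
11 (not in B, keep), 20 (not in B, keep), 25 (in B, remove), 31 (not in B, keep), 33 (not in B, keep), 35 (in B, remove), 40 (not in B, keep)
A \ B = {11, 20, 31, 33, 40}

{11, 20, 31, 33, 40}


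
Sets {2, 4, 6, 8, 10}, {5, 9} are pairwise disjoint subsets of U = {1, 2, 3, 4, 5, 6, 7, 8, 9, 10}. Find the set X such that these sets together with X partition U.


U = {1, 2, 3, 4, 5, 6, 7, 8, 9, 10}
Shown blocks: {2, 4, 6, 8, 10}, {5, 9}
A partition's blocks are pairwise disjoint and cover U, so the missing block = U \ (union of shown blocks).
Union of shown blocks: {2, 4, 5, 6, 8, 9, 10}
Missing block = U \ (union) = {1, 3, 7}

{1, 3, 7}


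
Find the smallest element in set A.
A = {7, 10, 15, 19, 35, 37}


Set A = {7, 10, 15, 19, 35, 37}
Elements in ascending order: 7, 10, 15, 19, 35, 37
The smallest element is 7.

7


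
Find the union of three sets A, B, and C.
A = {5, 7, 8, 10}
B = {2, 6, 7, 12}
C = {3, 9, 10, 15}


Set A = {5, 7, 8, 10}
Set B = {2, 6, 7, 12}
Set C = {3, 9, 10, 15}
First, A ∪ B = {2, 5, 6, 7, 8, 10, 12}
Then, (A ∪ B) ∪ C = {2, 3, 5, 6, 7, 8, 9, 10, 12, 15}

{2, 3, 5, 6, 7, 8, 9, 10, 12, 15}


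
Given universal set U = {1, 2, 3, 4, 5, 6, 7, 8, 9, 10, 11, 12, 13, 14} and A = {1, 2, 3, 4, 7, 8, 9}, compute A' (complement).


Universal set U = {1, 2, 3, 4, 5, 6, 7, 8, 9, 10, 11, 12, 13, 14}
Set A = {1, 2, 3, 4, 7, 8, 9}
A' = U \ A = elements in U but not in A
Checking each element of U:
1 (in A, exclude), 2 (in A, exclude), 3 (in A, exclude), 4 (in A, exclude), 5 (not in A, include), 6 (not in A, include), 7 (in A, exclude), 8 (in A, exclude), 9 (in A, exclude), 10 (not in A, include), 11 (not in A, include), 12 (not in A, include), 13 (not in A, include), 14 (not in A, include)
A' = {5, 6, 10, 11, 12, 13, 14}

{5, 6, 10, 11, 12, 13, 14}


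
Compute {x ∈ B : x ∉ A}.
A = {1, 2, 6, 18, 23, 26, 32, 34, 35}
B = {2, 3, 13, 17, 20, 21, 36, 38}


Set A = {1, 2, 6, 18, 23, 26, 32, 34, 35}
Set B = {2, 3, 13, 17, 20, 21, 36, 38}
Check each element of B against A:
2 ∈ A, 3 ∉ A (include), 13 ∉ A (include), 17 ∉ A (include), 20 ∉ A (include), 21 ∉ A (include), 36 ∉ A (include), 38 ∉ A (include)
Elements of B not in A: {3, 13, 17, 20, 21, 36, 38}

{3, 13, 17, 20, 21, 36, 38}


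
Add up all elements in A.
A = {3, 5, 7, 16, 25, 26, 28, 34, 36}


Set A = {3, 5, 7, 16, 25, 26, 28, 34, 36}
Sum = 3 + 5 + 7 + 16 + 25 + 26 + 28 + 34 + 36 = 180

180


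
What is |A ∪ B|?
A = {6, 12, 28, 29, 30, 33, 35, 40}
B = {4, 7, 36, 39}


Set A = {6, 12, 28, 29, 30, 33, 35, 40}, |A| = 8
Set B = {4, 7, 36, 39}, |B| = 4
A ∩ B = {}, |A ∩ B| = 0
|A ∪ B| = |A| + |B| - |A ∩ B| = 8 + 4 - 0 = 12

12


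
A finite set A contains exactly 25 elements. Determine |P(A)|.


The set has 25 elements.
The power set contains all possible subsets.
|P(A)| = 2^|A| = 2^25 = 33554432

33554432


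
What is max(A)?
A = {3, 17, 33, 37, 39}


Set A = {3, 17, 33, 37, 39}
Elements in ascending order: 3, 17, 33, 37, 39
The largest element is 39.

39


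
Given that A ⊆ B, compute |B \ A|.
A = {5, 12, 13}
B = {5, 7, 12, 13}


Set A = {5, 12, 13}, |A| = 3
Set B = {5, 7, 12, 13}, |B| = 4
Since A ⊆ B: B \ A = {7}
|B| - |A| = 4 - 3 = 1

1


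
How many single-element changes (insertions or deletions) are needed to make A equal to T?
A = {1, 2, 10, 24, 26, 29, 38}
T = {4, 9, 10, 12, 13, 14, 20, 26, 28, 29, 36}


Set A = {1, 2, 10, 24, 26, 29, 38}
Set T = {4, 9, 10, 12, 13, 14, 20, 26, 28, 29, 36}
Elements to remove from A (in A, not in T): {1, 2, 24, 38} → 4 removals
Elements to add to A (in T, not in A): {4, 9, 12, 13, 14, 20, 28, 36} → 8 additions
Total edits = 4 + 8 = 12

12


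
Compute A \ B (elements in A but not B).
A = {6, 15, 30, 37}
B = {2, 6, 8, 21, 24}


Set A = {6, 15, 30, 37}
Set B = {2, 6, 8, 21, 24}
A \ B includes elements in A that are not in B.
Check each element of A:
6 (in B, remove), 15 (not in B, keep), 30 (not in B, keep), 37 (not in B, keep)
A \ B = {15, 30, 37}

{15, 30, 37}


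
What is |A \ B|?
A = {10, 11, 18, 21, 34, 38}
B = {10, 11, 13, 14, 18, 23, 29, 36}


Set A = {10, 11, 18, 21, 34, 38}
Set B = {10, 11, 13, 14, 18, 23, 29, 36}
A \ B = {21, 34, 38}
|A \ B| = 3

3


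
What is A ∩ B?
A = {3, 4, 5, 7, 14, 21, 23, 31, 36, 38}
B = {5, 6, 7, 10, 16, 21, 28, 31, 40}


Set A = {3, 4, 5, 7, 14, 21, 23, 31, 36, 38}
Set B = {5, 6, 7, 10, 16, 21, 28, 31, 40}
A ∩ B includes only elements in both sets.
Check each element of A against B:
3 ✗, 4 ✗, 5 ✓, 7 ✓, 14 ✗, 21 ✓, 23 ✗, 31 ✓, 36 ✗, 38 ✗
A ∩ B = {5, 7, 21, 31}

{5, 7, 21, 31}


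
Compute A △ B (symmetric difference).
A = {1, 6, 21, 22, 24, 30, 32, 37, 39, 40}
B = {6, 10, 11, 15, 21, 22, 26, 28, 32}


Set A = {1, 6, 21, 22, 24, 30, 32, 37, 39, 40}
Set B = {6, 10, 11, 15, 21, 22, 26, 28, 32}
A △ B = (A \ B) ∪ (B \ A)
Elements in A but not B: {1, 24, 30, 37, 39, 40}
Elements in B but not A: {10, 11, 15, 26, 28}
A △ B = {1, 10, 11, 15, 24, 26, 28, 30, 37, 39, 40}

{1, 10, 11, 15, 24, 26, 28, 30, 37, 39, 40}


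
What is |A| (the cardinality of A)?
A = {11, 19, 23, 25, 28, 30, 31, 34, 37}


Set A = {11, 19, 23, 25, 28, 30, 31, 34, 37}
Listing elements: 11, 19, 23, 25, 28, 30, 31, 34, 37
Counting: 9 elements
|A| = 9

9


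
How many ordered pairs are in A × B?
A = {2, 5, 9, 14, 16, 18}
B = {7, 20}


Set A = {2, 5, 9, 14, 16, 18} has 6 elements.
Set B = {7, 20} has 2 elements.
|A × B| = |A| × |B| = 6 × 2 = 12

12


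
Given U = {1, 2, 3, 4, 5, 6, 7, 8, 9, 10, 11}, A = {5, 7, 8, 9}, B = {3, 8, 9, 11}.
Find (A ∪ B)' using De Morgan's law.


U = {1, 2, 3, 4, 5, 6, 7, 8, 9, 10, 11}
A = {5, 7, 8, 9}, B = {3, 8, 9, 11}
A ∪ B = {3, 5, 7, 8, 9, 11}
(A ∪ B)' = U \ (A ∪ B) = {1, 2, 4, 6, 10}
Verification via A' ∩ B': A' = {1, 2, 3, 4, 6, 10, 11}, B' = {1, 2, 4, 5, 6, 7, 10}
A' ∩ B' = {1, 2, 4, 6, 10} ✓

{1, 2, 4, 6, 10}


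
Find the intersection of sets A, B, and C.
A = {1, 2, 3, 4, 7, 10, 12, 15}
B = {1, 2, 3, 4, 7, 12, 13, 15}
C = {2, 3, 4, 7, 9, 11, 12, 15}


Set A = {1, 2, 3, 4, 7, 10, 12, 15}
Set B = {1, 2, 3, 4, 7, 12, 13, 15}
Set C = {2, 3, 4, 7, 9, 11, 12, 15}
First, A ∩ B = {1, 2, 3, 4, 7, 12, 15}
Then, (A ∩ B) ∩ C = {2, 3, 4, 7, 12, 15}

{2, 3, 4, 7, 12, 15}


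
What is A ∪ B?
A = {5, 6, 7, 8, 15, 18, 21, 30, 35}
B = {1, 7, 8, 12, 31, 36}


Set A = {5, 6, 7, 8, 15, 18, 21, 30, 35}
Set B = {1, 7, 8, 12, 31, 36}
A ∪ B includes all elements in either set.
Elements from A: {5, 6, 7, 8, 15, 18, 21, 30, 35}
Elements from B not already included: {1, 12, 31, 36}
A ∪ B = {1, 5, 6, 7, 8, 12, 15, 18, 21, 30, 31, 35, 36}

{1, 5, 6, 7, 8, 12, 15, 18, 21, 30, 31, 35, 36}


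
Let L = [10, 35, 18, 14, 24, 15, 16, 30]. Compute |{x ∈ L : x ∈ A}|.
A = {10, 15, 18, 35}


Set A = {10, 15, 18, 35}
Candidates: [10, 35, 18, 14, 24, 15, 16, 30]
Check each candidate:
10 ∈ A, 35 ∈ A, 18 ∈ A, 14 ∉ A, 24 ∉ A, 15 ∈ A, 16 ∉ A, 30 ∉ A
Count of candidates in A: 4

4


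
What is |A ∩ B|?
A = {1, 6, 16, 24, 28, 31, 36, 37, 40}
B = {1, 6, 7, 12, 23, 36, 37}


Set A = {1, 6, 16, 24, 28, 31, 36, 37, 40}
Set B = {1, 6, 7, 12, 23, 36, 37}
A ∩ B = {1, 6, 36, 37}
|A ∩ B| = 4

4


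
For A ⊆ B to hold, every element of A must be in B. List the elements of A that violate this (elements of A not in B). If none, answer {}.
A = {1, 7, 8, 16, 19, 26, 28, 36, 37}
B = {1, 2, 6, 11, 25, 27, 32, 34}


Set A = {1, 7, 8, 16, 19, 26, 28, 36, 37}
Set B = {1, 2, 6, 11, 25, 27, 32, 34}
Check each element of A against B:
1 ∈ B, 7 ∉ B (include), 8 ∉ B (include), 16 ∉ B (include), 19 ∉ B (include), 26 ∉ B (include), 28 ∉ B (include), 36 ∉ B (include), 37 ∉ B (include)
Elements of A not in B: {7, 8, 16, 19, 26, 28, 36, 37}

{7, 8, 16, 19, 26, 28, 36, 37}


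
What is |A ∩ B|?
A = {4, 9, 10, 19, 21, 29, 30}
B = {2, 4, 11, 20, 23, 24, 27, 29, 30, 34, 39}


Set A = {4, 9, 10, 19, 21, 29, 30}
Set B = {2, 4, 11, 20, 23, 24, 27, 29, 30, 34, 39}
A ∩ B = {4, 29, 30}
|A ∩ B| = 3

3


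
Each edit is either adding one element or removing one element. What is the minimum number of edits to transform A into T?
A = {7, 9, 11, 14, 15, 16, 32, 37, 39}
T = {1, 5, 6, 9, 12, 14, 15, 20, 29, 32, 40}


Set A = {7, 9, 11, 14, 15, 16, 32, 37, 39}
Set T = {1, 5, 6, 9, 12, 14, 15, 20, 29, 32, 40}
Elements to remove from A (in A, not in T): {7, 11, 16, 37, 39} → 5 removals
Elements to add to A (in T, not in A): {1, 5, 6, 12, 20, 29, 40} → 7 additions
Total edits = 5 + 7 = 12

12


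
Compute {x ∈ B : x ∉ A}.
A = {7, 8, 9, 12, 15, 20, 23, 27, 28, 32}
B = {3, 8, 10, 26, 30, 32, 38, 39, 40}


Set A = {7, 8, 9, 12, 15, 20, 23, 27, 28, 32}
Set B = {3, 8, 10, 26, 30, 32, 38, 39, 40}
Check each element of B against A:
3 ∉ A (include), 8 ∈ A, 10 ∉ A (include), 26 ∉ A (include), 30 ∉ A (include), 32 ∈ A, 38 ∉ A (include), 39 ∉ A (include), 40 ∉ A (include)
Elements of B not in A: {3, 10, 26, 30, 38, 39, 40}

{3, 10, 26, 30, 38, 39, 40}


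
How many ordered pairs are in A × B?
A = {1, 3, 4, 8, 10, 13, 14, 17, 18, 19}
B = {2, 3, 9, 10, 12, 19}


Set A = {1, 3, 4, 8, 10, 13, 14, 17, 18, 19} has 10 elements.
Set B = {2, 3, 9, 10, 12, 19} has 6 elements.
|A × B| = |A| × |B| = 10 × 6 = 60

60


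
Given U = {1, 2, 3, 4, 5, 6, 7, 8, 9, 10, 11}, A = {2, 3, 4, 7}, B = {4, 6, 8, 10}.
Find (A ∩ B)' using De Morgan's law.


U = {1, 2, 3, 4, 5, 6, 7, 8, 9, 10, 11}
A = {2, 3, 4, 7}, B = {4, 6, 8, 10}
A ∩ B = {4}
(A ∩ B)' = U \ (A ∩ B) = {1, 2, 3, 5, 6, 7, 8, 9, 10, 11}
Verification via A' ∪ B': A' = {1, 5, 6, 8, 9, 10, 11}, B' = {1, 2, 3, 5, 7, 9, 11}
A' ∪ B' = {1, 2, 3, 5, 6, 7, 8, 9, 10, 11} ✓

{1, 2, 3, 5, 6, 7, 8, 9, 10, 11}


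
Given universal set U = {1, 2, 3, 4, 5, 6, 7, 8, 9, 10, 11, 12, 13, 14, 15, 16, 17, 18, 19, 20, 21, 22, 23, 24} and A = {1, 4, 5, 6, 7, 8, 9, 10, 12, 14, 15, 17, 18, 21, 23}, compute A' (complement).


Universal set U = {1, 2, 3, 4, 5, 6, 7, 8, 9, 10, 11, 12, 13, 14, 15, 16, 17, 18, 19, 20, 21, 22, 23, 24}
Set A = {1, 4, 5, 6, 7, 8, 9, 10, 12, 14, 15, 17, 18, 21, 23}
A' = U \ A = elements in U but not in A
Checking each element of U:
1 (in A, exclude), 2 (not in A, include), 3 (not in A, include), 4 (in A, exclude), 5 (in A, exclude), 6 (in A, exclude), 7 (in A, exclude), 8 (in A, exclude), 9 (in A, exclude), 10 (in A, exclude), 11 (not in A, include), 12 (in A, exclude), 13 (not in A, include), 14 (in A, exclude), 15 (in A, exclude), 16 (not in A, include), 17 (in A, exclude), 18 (in A, exclude), 19 (not in A, include), 20 (not in A, include), 21 (in A, exclude), 22 (not in A, include), 23 (in A, exclude), 24 (not in A, include)
A' = {2, 3, 11, 13, 16, 19, 20, 22, 24}

{2, 3, 11, 13, 16, 19, 20, 22, 24}


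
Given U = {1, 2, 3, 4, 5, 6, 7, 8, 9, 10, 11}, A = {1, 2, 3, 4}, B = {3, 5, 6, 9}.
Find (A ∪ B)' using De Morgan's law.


U = {1, 2, 3, 4, 5, 6, 7, 8, 9, 10, 11}
A = {1, 2, 3, 4}, B = {3, 5, 6, 9}
A ∪ B = {1, 2, 3, 4, 5, 6, 9}
(A ∪ B)' = U \ (A ∪ B) = {7, 8, 10, 11}
Verification via A' ∩ B': A' = {5, 6, 7, 8, 9, 10, 11}, B' = {1, 2, 4, 7, 8, 10, 11}
A' ∩ B' = {7, 8, 10, 11} ✓

{7, 8, 10, 11}


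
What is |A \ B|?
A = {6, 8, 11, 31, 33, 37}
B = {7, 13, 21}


Set A = {6, 8, 11, 31, 33, 37}
Set B = {7, 13, 21}
A \ B = {6, 8, 11, 31, 33, 37}
|A \ B| = 6

6


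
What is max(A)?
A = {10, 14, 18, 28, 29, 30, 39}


Set A = {10, 14, 18, 28, 29, 30, 39}
Elements in ascending order: 10, 14, 18, 28, 29, 30, 39
The largest element is 39.

39


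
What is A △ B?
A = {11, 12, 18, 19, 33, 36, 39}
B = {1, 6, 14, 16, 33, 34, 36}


Set A = {11, 12, 18, 19, 33, 36, 39}
Set B = {1, 6, 14, 16, 33, 34, 36}
A △ B = (A \ B) ∪ (B \ A)
Elements in A but not B: {11, 12, 18, 19, 39}
Elements in B but not A: {1, 6, 14, 16, 34}
A △ B = {1, 6, 11, 12, 14, 16, 18, 19, 34, 39}

{1, 6, 11, 12, 14, 16, 18, 19, 34, 39}


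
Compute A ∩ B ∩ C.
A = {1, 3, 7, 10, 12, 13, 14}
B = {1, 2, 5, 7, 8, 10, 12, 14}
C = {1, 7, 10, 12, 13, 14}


Set A = {1, 3, 7, 10, 12, 13, 14}
Set B = {1, 2, 5, 7, 8, 10, 12, 14}
Set C = {1, 7, 10, 12, 13, 14}
First, A ∩ B = {1, 7, 10, 12, 14}
Then, (A ∩ B) ∩ C = {1, 7, 10, 12, 14}

{1, 7, 10, 12, 14}


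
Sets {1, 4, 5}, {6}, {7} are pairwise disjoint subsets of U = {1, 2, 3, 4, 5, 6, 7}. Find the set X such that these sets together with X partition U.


U = {1, 2, 3, 4, 5, 6, 7}
Shown blocks: {1, 4, 5}, {6}, {7}
A partition's blocks are pairwise disjoint and cover U, so the missing block = U \ (union of shown blocks).
Union of shown blocks: {1, 4, 5, 6, 7}
Missing block = U \ (union) = {2, 3}

{2, 3}


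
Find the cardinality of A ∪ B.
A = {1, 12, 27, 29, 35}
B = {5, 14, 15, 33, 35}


Set A = {1, 12, 27, 29, 35}, |A| = 5
Set B = {5, 14, 15, 33, 35}, |B| = 5
A ∩ B = {35}, |A ∩ B| = 1
|A ∪ B| = |A| + |B| - |A ∩ B| = 5 + 5 - 1 = 9

9


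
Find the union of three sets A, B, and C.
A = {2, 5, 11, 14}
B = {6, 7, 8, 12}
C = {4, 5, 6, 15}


Set A = {2, 5, 11, 14}
Set B = {6, 7, 8, 12}
Set C = {4, 5, 6, 15}
First, A ∪ B = {2, 5, 6, 7, 8, 11, 12, 14}
Then, (A ∪ B) ∪ C = {2, 4, 5, 6, 7, 8, 11, 12, 14, 15}

{2, 4, 5, 6, 7, 8, 11, 12, 14, 15}


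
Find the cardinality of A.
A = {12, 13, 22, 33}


Set A = {12, 13, 22, 33}
Listing elements: 12, 13, 22, 33
Counting: 4 elements
|A| = 4

4


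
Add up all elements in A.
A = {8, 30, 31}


Set A = {8, 30, 31}
Sum = 8 + 30 + 31 = 69

69


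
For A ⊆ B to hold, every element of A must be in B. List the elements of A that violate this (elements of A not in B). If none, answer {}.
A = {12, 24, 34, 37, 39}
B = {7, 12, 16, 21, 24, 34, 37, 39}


Set A = {12, 24, 34, 37, 39}
Set B = {7, 12, 16, 21, 24, 34, 37, 39}
Check each element of A against B:
12 ∈ B, 24 ∈ B, 34 ∈ B, 37 ∈ B, 39 ∈ B
Elements of A not in B: {}

{}


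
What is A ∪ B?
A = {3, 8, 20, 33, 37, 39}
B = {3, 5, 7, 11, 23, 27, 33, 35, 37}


Set A = {3, 8, 20, 33, 37, 39}
Set B = {3, 5, 7, 11, 23, 27, 33, 35, 37}
A ∪ B includes all elements in either set.
Elements from A: {3, 8, 20, 33, 37, 39}
Elements from B not already included: {5, 7, 11, 23, 27, 35}
A ∪ B = {3, 5, 7, 8, 11, 20, 23, 27, 33, 35, 37, 39}

{3, 5, 7, 8, 11, 20, 23, 27, 33, 35, 37, 39}


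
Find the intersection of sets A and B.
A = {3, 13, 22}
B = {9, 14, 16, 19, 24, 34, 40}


Set A = {3, 13, 22}
Set B = {9, 14, 16, 19, 24, 34, 40}
A ∩ B includes only elements in both sets.
Check each element of A against B:
3 ✗, 13 ✗, 22 ✗
A ∩ B = {}

{}


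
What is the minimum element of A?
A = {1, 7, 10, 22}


Set A = {1, 7, 10, 22}
Elements in ascending order: 1, 7, 10, 22
The smallest element is 1.

1


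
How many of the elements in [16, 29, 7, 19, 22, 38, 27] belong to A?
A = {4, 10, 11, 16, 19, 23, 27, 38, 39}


Set A = {4, 10, 11, 16, 19, 23, 27, 38, 39}
Candidates: [16, 29, 7, 19, 22, 38, 27]
Check each candidate:
16 ∈ A, 29 ∉ A, 7 ∉ A, 19 ∈ A, 22 ∉ A, 38 ∈ A, 27 ∈ A
Count of candidates in A: 4

4


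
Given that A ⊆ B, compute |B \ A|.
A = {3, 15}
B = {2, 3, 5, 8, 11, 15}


Set A = {3, 15}, |A| = 2
Set B = {2, 3, 5, 8, 11, 15}, |B| = 6
Since A ⊆ B: B \ A = {2, 5, 8, 11}
|B| - |A| = 6 - 2 = 4

4


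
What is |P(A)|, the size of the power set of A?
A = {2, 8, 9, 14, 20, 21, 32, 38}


Set A = {2, 8, 9, 14, 20, 21, 32, 38}
|A| = 8
The power set P(A) contains all subsets of A.
|P(A)| = 2^|A| = 2^8 = 256

256
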